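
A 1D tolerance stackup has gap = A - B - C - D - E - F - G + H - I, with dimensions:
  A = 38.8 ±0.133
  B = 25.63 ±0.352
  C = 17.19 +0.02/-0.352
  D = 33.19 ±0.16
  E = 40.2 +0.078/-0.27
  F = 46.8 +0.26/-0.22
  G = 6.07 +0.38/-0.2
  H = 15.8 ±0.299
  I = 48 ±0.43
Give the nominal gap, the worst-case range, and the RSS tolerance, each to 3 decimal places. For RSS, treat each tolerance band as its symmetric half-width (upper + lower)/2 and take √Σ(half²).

Stack each dimension's contribution:
  +A: nom +38.800 → Σnom=38.800; wc +0.133/-0.133 → slack +0.133/-0.133; half-tol=0.133, Σhalf²=0.017689
  -B: nom -25.630 → Σnom=13.170; wc +0.352/-0.352 → slack +0.485/-0.485; half-tol=0.352, Σhalf²=0.141593
  -C: nom -17.190 → Σnom=-4.020; wc +0.352/-0.020 → slack +0.837/-0.505; half-tol=0.186, Σhalf²=0.176189
  -D: nom -33.190 → Σnom=-37.210; wc +0.160/-0.160 → slack +0.997/-0.665; half-tol=0.160, Σhalf²=0.201789
  -E: nom -40.200 → Σnom=-77.410; wc +0.270/-0.078 → slack +1.267/-0.743; half-tol=0.174, Σhalf²=0.232065
  -F: nom -46.800 → Σnom=-124.210; wc +0.220/-0.260 → slack +1.487/-1.003; half-tol=0.240, Σhalf²=0.289665
  -G: nom -6.070 → Σnom=-130.280; wc +0.200/-0.380 → slack +1.687/-1.383; half-tol=0.290, Σhalf²=0.373765
  +H: nom +15.800 → Σnom=-114.480; wc +0.299/-0.299 → slack +1.986/-1.682; half-tol=0.299, Σhalf²=0.463166
  -I: nom -48.000 → Σnom=-162.480; wc +0.430/-0.430 → slack +2.416/-2.112; half-tol=0.430, Σhalf²=0.648066
Nominal = -162.480. Worst-case = [-162.480 - 2.112, -162.480 + 2.416] = [-164.592, -160.064]. RSS = √0.648066 = 0.805.

nominal=-162.480 wc=[-164.592,-160.064] rss=0.805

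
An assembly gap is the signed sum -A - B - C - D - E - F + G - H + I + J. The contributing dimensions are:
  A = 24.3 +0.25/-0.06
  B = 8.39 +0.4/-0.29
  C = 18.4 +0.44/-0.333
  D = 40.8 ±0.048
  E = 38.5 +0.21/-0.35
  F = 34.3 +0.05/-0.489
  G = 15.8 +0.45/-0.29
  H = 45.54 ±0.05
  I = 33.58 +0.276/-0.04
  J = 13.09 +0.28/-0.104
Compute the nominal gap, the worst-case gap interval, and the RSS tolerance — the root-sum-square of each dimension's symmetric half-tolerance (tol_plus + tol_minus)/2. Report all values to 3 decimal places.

Stack each dimension's contribution:
  -A: nom -24.300 → Σnom=-24.300; wc +0.060/-0.250 → slack +0.060/-0.250; half-tol=0.155, Σhalf²=0.024025
  -B: nom -8.390 → Σnom=-32.690; wc +0.290/-0.400 → slack +0.350/-0.650; half-tol=0.345, Σhalf²=0.143050
  -C: nom -18.400 → Σnom=-51.090; wc +0.333/-0.440 → slack +0.683/-1.090; half-tol=0.387, Σhalf²=0.292432
  -D: nom -40.800 → Σnom=-91.890; wc +0.048/-0.048 → slack +0.731/-1.138; half-tol=0.048, Σhalf²=0.294736
  -E: nom -38.500 → Σnom=-130.390; wc +0.350/-0.210 → slack +1.081/-1.348; half-tol=0.280, Σhalf²=0.373136
  -F: nom -34.300 → Σnom=-164.690; wc +0.489/-0.050 → slack +1.570/-1.398; half-tol=0.270, Σhalf²=0.445766
  +G: nom +15.800 → Σnom=-148.890; wc +0.450/-0.290 → slack +2.020/-1.688; half-tol=0.370, Σhalf²=0.582666
  -H: nom -45.540 → Σnom=-194.430; wc +0.050/-0.050 → slack +2.070/-1.738; half-tol=0.050, Σhalf²=0.585166
  +I: nom +33.580 → Σnom=-160.850; wc +0.276/-0.040 → slack +2.346/-1.778; half-tol=0.158, Σhalf²=0.610130
  +J: nom +13.090 → Σnom=-147.760; wc +0.280/-0.104 → slack +2.626/-1.882; half-tol=0.192, Σhalf²=0.646994
Nominal = -147.760. Worst-case = [-147.760 - 1.882, -147.760 + 2.626] = [-149.642, -145.134]. RSS = √0.646994 = 0.804.

nominal=-147.760 wc=[-149.642,-145.134] rss=0.804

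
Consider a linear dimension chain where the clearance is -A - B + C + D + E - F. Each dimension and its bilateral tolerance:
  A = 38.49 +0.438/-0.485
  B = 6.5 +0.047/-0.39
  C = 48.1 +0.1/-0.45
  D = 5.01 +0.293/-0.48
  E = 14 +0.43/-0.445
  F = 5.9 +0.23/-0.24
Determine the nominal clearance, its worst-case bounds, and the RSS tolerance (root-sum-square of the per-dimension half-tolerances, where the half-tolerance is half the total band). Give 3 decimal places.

nominal=16.220 wc=[14.130,18.158] rss=0.856

Stack each dimension's contribution:
  -A: nom -38.490 → Σnom=-38.490; wc +0.485/-0.438 → slack +0.485/-0.438; half-tol=0.462, Σhalf²=0.212982
  -B: nom -6.500 → Σnom=-44.990; wc +0.390/-0.047 → slack +0.875/-0.485; half-tol=0.218, Σhalf²=0.260725
  +C: nom +48.100 → Σnom=3.110; wc +0.100/-0.450 → slack +0.975/-0.935; half-tol=0.275, Σhalf²=0.336350
  +D: nom +5.010 → Σnom=8.120; wc +0.293/-0.480 → slack +1.268/-1.415; half-tol=0.386, Σhalf²=0.485732
  +E: nom +14.000 → Σnom=22.120; wc +0.430/-0.445 → slack +1.698/-1.860; half-tol=0.438, Σhalf²=0.677138
  -F: nom -5.900 → Σnom=16.220; wc +0.240/-0.230 → slack +1.938/-2.090; half-tol=0.235, Σhalf²=0.732363
Nominal = 16.220. Worst-case = [16.220 - 2.090, 16.220 + 1.938] = [14.130, 18.158]. RSS = √0.732363 = 0.856.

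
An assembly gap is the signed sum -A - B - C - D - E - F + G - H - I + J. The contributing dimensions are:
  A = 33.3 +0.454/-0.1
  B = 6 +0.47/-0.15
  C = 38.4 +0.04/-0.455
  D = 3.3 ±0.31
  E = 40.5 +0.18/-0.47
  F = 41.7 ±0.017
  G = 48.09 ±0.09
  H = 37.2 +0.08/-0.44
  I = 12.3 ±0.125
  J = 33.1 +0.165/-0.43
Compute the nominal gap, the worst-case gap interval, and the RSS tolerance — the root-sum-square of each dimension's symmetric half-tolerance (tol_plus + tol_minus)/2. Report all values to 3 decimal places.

nominal=-131.510 wc=[-133.706,-129.188] rss=0.785

Stack each dimension's contribution:
  -A: nom -33.300 → Σnom=-33.300; wc +0.100/-0.454 → slack +0.100/-0.454; half-tol=0.277, Σhalf²=0.076729
  -B: nom -6.000 → Σnom=-39.300; wc +0.150/-0.470 → slack +0.250/-0.924; half-tol=0.310, Σhalf²=0.172829
  -C: nom -38.400 → Σnom=-77.700; wc +0.455/-0.040 → slack +0.705/-0.964; half-tol=0.247, Σhalf²=0.234085
  -D: nom -3.300 → Σnom=-81.000; wc +0.310/-0.310 → slack +1.015/-1.274; half-tol=0.310, Σhalf²=0.330185
  -E: nom -40.500 → Σnom=-121.500; wc +0.470/-0.180 → slack +1.485/-1.454; half-tol=0.325, Σhalf²=0.435810
  -F: nom -41.700 → Σnom=-163.200; wc +0.017/-0.017 → slack +1.502/-1.471; half-tol=0.017, Σhalf²=0.436099
  +G: nom +48.090 → Σnom=-115.110; wc +0.090/-0.090 → slack +1.592/-1.561; half-tol=0.090, Σhalf²=0.444199
  -H: nom -37.200 → Σnom=-152.310; wc +0.440/-0.080 → slack +2.032/-1.641; half-tol=0.260, Σhalf²=0.511799
  -I: nom -12.300 → Σnom=-164.610; wc +0.125/-0.125 → slack +2.157/-1.766; half-tol=0.125, Σhalf²=0.527424
  +J: nom +33.100 → Σnom=-131.510; wc +0.165/-0.430 → slack +2.322/-2.196; half-tol=0.297, Σhalf²=0.615931
Nominal = -131.510. Worst-case = [-131.510 - 2.196, -131.510 + 2.322] = [-133.706, -129.188]. RSS = √0.615931 = 0.785.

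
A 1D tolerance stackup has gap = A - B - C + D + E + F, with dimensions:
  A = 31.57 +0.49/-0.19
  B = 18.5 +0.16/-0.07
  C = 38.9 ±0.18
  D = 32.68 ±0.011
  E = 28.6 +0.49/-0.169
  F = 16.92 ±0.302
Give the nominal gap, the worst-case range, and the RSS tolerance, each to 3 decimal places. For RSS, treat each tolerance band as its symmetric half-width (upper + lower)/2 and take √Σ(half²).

Stack each dimension's contribution:
  +A: nom +31.570 → Σnom=31.570; wc +0.490/-0.190 → slack +0.490/-0.190; half-tol=0.340, Σhalf²=0.115600
  -B: nom -18.500 → Σnom=13.070; wc +0.070/-0.160 → slack +0.560/-0.350; half-tol=0.115, Σhalf²=0.128825
  -C: nom -38.900 → Σnom=-25.830; wc +0.180/-0.180 → slack +0.740/-0.530; half-tol=0.180, Σhalf²=0.161225
  +D: nom +32.680 → Σnom=6.850; wc +0.011/-0.011 → slack +0.751/-0.541; half-tol=0.011, Σhalf²=0.161346
  +E: nom +28.600 → Σnom=35.450; wc +0.490/-0.169 → slack +1.241/-0.710; half-tol=0.330, Σhalf²=0.269916
  +F: nom +16.920 → Σnom=52.370; wc +0.302/-0.302 → slack +1.543/-1.012; half-tol=0.302, Σhalf²=0.361120
Nominal = 52.370. Worst-case = [52.370 - 1.012, 52.370 + 1.543] = [51.358, 53.913]. RSS = √0.361120 = 0.601.

nominal=52.370 wc=[51.358,53.913] rss=0.601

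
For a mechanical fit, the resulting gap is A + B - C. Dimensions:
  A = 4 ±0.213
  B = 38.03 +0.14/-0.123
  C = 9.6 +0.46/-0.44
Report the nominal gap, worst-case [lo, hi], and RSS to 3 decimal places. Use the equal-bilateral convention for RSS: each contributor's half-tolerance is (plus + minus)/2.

nominal=32.430 wc=[31.634,33.223] rss=0.515

Stack each dimension's contribution:
  +A: nom +4.000 → Σnom=4.000; wc +0.213/-0.213 → slack +0.213/-0.213; half-tol=0.213, Σhalf²=0.045369
  +B: nom +38.030 → Σnom=42.030; wc +0.140/-0.123 → slack +0.353/-0.336; half-tol=0.132, Σhalf²=0.062661
  -C: nom -9.600 → Σnom=32.430; wc +0.440/-0.460 → slack +0.793/-0.796; half-tol=0.450, Σhalf²=0.265161
Nominal = 32.430. Worst-case = [32.430 - 0.796, 32.430 + 0.793] = [31.634, 33.223]. RSS = √0.265161 = 0.515.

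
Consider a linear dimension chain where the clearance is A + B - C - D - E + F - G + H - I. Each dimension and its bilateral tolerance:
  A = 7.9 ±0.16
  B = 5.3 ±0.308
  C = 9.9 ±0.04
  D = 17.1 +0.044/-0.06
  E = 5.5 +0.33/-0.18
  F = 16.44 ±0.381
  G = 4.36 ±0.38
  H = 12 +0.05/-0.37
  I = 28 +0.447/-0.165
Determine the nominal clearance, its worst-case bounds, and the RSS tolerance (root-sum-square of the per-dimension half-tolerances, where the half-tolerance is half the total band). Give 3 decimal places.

nominal=-23.220 wc=[-25.680,-21.496] rss=0.786

Stack each dimension's contribution:
  +A: nom +7.900 → Σnom=7.900; wc +0.160/-0.160 → slack +0.160/-0.160; half-tol=0.160, Σhalf²=0.025600
  +B: nom +5.300 → Σnom=13.200; wc +0.308/-0.308 → slack +0.468/-0.468; half-tol=0.308, Σhalf²=0.120464
  -C: nom -9.900 → Σnom=3.300; wc +0.040/-0.040 → slack +0.508/-0.508; half-tol=0.040, Σhalf²=0.122064
  -D: nom -17.100 → Σnom=-13.800; wc +0.060/-0.044 → slack +0.568/-0.552; half-tol=0.052, Σhalf²=0.124768
  -E: nom -5.500 → Σnom=-19.300; wc +0.180/-0.330 → slack +0.748/-0.882; half-tol=0.255, Σhalf²=0.189793
  +F: nom +16.440 → Σnom=-2.860; wc +0.381/-0.381 → slack +1.129/-1.263; half-tol=0.381, Σhalf²=0.334954
  -G: nom -4.360 → Σnom=-7.220; wc +0.380/-0.380 → slack +1.509/-1.643; half-tol=0.380, Σhalf²=0.479354
  +H: nom +12.000 → Σnom=4.780; wc +0.050/-0.370 → slack +1.559/-2.013; half-tol=0.210, Σhalf²=0.523454
  -I: nom -28.000 → Σnom=-23.220; wc +0.165/-0.447 → slack +1.724/-2.460; half-tol=0.306, Σhalf²=0.617090
Nominal = -23.220. Worst-case = [-23.220 - 2.460, -23.220 + 1.724] = [-25.680, -21.496]. RSS = √0.617090 = 0.786.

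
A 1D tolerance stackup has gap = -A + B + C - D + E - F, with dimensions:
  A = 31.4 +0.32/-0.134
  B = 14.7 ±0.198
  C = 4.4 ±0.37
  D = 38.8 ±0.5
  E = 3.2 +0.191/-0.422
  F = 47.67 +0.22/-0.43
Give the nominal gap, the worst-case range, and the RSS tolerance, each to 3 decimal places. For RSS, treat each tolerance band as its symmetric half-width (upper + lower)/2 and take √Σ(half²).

Stack each dimension's contribution:
  -A: nom -31.400 → Σnom=-31.400; wc +0.134/-0.320 → slack +0.134/-0.320; half-tol=0.227, Σhalf²=0.051529
  +B: nom +14.700 → Σnom=-16.700; wc +0.198/-0.198 → slack +0.332/-0.518; half-tol=0.198, Σhalf²=0.090733
  +C: nom +4.400 → Σnom=-12.300; wc +0.370/-0.370 → slack +0.702/-0.888; half-tol=0.370, Σhalf²=0.227633
  -D: nom -38.800 → Σnom=-51.100; wc +0.500/-0.500 → slack +1.202/-1.388; half-tol=0.500, Σhalf²=0.477633
  +E: nom +3.200 → Σnom=-47.900; wc +0.191/-0.422 → slack +1.393/-1.810; half-tol=0.306, Σhalf²=0.571575
  -F: nom -47.670 → Σnom=-95.570; wc +0.430/-0.220 → slack +1.823/-2.030; half-tol=0.325, Σhalf²=0.677200
Nominal = -95.570. Worst-case = [-95.570 - 2.030, -95.570 + 1.823] = [-97.600, -93.747]. RSS = √0.677200 = 0.823.

nominal=-95.570 wc=[-97.600,-93.747] rss=0.823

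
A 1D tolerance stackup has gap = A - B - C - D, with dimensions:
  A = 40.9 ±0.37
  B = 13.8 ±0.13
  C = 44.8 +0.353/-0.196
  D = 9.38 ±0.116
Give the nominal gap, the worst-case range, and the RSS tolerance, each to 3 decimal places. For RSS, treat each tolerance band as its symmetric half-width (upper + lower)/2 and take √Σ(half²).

nominal=-27.080 wc=[-28.049,-26.268] rss=0.493

Stack each dimension's contribution:
  +A: nom +40.900 → Σnom=40.900; wc +0.370/-0.370 → slack +0.370/-0.370; half-tol=0.370, Σhalf²=0.136900
  -B: nom -13.800 → Σnom=27.100; wc +0.130/-0.130 → slack +0.500/-0.500; half-tol=0.130, Σhalf²=0.153800
  -C: nom -44.800 → Σnom=-17.700; wc +0.196/-0.353 → slack +0.696/-0.853; half-tol=0.274, Σhalf²=0.229150
  -D: nom -9.380 → Σnom=-27.080; wc +0.116/-0.116 → slack +0.812/-0.969; half-tol=0.116, Σhalf²=0.242606
Nominal = -27.080. Worst-case = [-27.080 - 0.969, -27.080 + 0.812] = [-28.049, -26.268]. RSS = √0.242606 = 0.493.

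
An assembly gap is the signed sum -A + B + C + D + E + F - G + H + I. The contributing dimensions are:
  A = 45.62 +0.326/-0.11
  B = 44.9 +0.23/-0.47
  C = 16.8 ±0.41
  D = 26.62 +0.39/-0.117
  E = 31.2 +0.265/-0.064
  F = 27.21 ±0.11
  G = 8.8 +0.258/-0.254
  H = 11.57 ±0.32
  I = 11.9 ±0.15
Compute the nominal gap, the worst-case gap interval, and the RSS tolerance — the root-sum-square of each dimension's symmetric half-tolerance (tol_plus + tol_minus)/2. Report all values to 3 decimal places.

Stack each dimension's contribution:
  -A: nom -45.620 → Σnom=-45.620; wc +0.110/-0.326 → slack +0.110/-0.326; half-tol=0.218, Σhalf²=0.047524
  +B: nom +44.900 → Σnom=-0.720; wc +0.230/-0.470 → slack +0.340/-0.796; half-tol=0.350, Σhalf²=0.170024
  +C: nom +16.800 → Σnom=16.080; wc +0.410/-0.410 → slack +0.750/-1.206; half-tol=0.410, Σhalf²=0.338124
  +D: nom +26.620 → Σnom=42.700; wc +0.390/-0.117 → slack +1.140/-1.323; half-tol=0.254, Σhalf²=0.402386
  +E: nom +31.200 → Σnom=73.900; wc +0.265/-0.064 → slack +1.405/-1.387; half-tol=0.165, Σhalf²=0.429447
  +F: nom +27.210 → Σnom=101.110; wc +0.110/-0.110 → slack +1.515/-1.497; half-tol=0.110, Σhalf²=0.441547
  -G: nom -8.800 → Σnom=92.310; wc +0.254/-0.258 → slack +1.769/-1.755; half-tol=0.256, Σhalf²=0.507082
  +H: nom +11.570 → Σnom=103.880; wc +0.320/-0.320 → slack +2.089/-2.075; half-tol=0.320, Σhalf²=0.609483
  +I: nom +11.900 → Σnom=115.780; wc +0.150/-0.150 → slack +2.239/-2.225; half-tol=0.150, Σhalf²=0.631983
Nominal = 115.780. Worst-case = [115.780 - 2.225, 115.780 + 2.239] = [113.555, 118.019]. RSS = √0.631983 = 0.795.

nominal=115.780 wc=[113.555,118.019] rss=0.795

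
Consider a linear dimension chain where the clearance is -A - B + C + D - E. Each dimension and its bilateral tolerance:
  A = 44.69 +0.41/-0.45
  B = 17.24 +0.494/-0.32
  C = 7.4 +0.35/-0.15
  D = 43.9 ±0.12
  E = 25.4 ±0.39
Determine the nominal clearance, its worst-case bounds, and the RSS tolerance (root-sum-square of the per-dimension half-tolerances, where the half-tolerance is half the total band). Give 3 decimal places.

Stack each dimension's contribution:
  -A: nom -44.690 → Σnom=-44.690; wc +0.450/-0.410 → slack +0.450/-0.410; half-tol=0.430, Σhalf²=0.184900
  -B: nom -17.240 → Σnom=-61.930; wc +0.320/-0.494 → slack +0.770/-0.904; half-tol=0.407, Σhalf²=0.350549
  +C: nom +7.400 → Σnom=-54.530; wc +0.350/-0.150 → slack +1.120/-1.054; half-tol=0.250, Σhalf²=0.413049
  +D: nom +43.900 → Σnom=-10.630; wc +0.120/-0.120 → slack +1.240/-1.174; half-tol=0.120, Σhalf²=0.427449
  -E: nom -25.400 → Σnom=-36.030; wc +0.390/-0.390 → slack +1.630/-1.564; half-tol=0.390, Σhalf²=0.579549
Nominal = -36.030. Worst-case = [-36.030 - 1.564, -36.030 + 1.630] = [-37.594, -34.400]. RSS = √0.579549 = 0.761.

nominal=-36.030 wc=[-37.594,-34.400] rss=0.761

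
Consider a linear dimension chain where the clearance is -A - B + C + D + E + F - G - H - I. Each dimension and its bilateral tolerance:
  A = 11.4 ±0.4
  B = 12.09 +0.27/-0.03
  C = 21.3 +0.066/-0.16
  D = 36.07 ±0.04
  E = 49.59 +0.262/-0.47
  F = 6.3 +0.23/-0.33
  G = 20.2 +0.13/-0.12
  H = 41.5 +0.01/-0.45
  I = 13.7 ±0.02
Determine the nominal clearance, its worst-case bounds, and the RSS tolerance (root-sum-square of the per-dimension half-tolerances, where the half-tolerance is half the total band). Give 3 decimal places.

Stack each dimension's contribution:
  -A: nom -11.400 → Σnom=-11.400; wc +0.400/-0.400 → slack +0.400/-0.400; half-tol=0.400, Σhalf²=0.160000
  -B: nom -12.090 → Σnom=-23.490; wc +0.030/-0.270 → slack +0.430/-0.670; half-tol=0.150, Σhalf²=0.182500
  +C: nom +21.300 → Σnom=-2.190; wc +0.066/-0.160 → slack +0.496/-0.830; half-tol=0.113, Σhalf²=0.195269
  +D: nom +36.070 → Σnom=33.880; wc +0.040/-0.040 → slack +0.536/-0.870; half-tol=0.040, Σhalf²=0.196869
  +E: nom +49.590 → Σnom=83.470; wc +0.262/-0.470 → slack +0.798/-1.340; half-tol=0.366, Σhalf²=0.330825
  +F: nom +6.300 → Σnom=89.770; wc +0.230/-0.330 → slack +1.028/-1.670; half-tol=0.280, Σhalf²=0.409225
  -G: nom -20.200 → Σnom=69.570; wc +0.120/-0.130 → slack +1.148/-1.800; half-tol=0.125, Σhalf²=0.424850
  -H: nom -41.500 → Σnom=28.070; wc +0.450/-0.010 → slack +1.598/-1.810; half-tol=0.230, Σhalf²=0.477750
  -I: nom -13.700 → Σnom=14.370; wc +0.020/-0.020 → slack +1.618/-1.830; half-tol=0.020, Σhalf²=0.478150
Nominal = 14.370. Worst-case = [14.370 - 1.830, 14.370 + 1.618] = [12.540, 15.988]. RSS = √0.478150 = 0.691.

nominal=14.370 wc=[12.540,15.988] rss=0.691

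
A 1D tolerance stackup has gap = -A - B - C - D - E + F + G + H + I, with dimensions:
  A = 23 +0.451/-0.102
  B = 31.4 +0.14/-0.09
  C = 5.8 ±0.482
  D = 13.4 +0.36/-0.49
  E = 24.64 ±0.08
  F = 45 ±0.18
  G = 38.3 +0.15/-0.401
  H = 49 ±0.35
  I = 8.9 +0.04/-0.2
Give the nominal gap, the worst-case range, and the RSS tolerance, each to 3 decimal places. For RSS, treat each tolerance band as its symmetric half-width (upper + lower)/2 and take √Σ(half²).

nominal=42.960 wc=[40.316,44.924] rss=0.868

Stack each dimension's contribution:
  -A: nom -23.000 → Σnom=-23.000; wc +0.102/-0.451 → slack +0.102/-0.451; half-tol=0.277, Σhalf²=0.076452
  -B: nom -31.400 → Σnom=-54.400; wc +0.090/-0.140 → slack +0.192/-0.591; half-tol=0.115, Σhalf²=0.089677
  -C: nom -5.800 → Σnom=-60.200; wc +0.482/-0.482 → slack +0.674/-1.073; half-tol=0.482, Σhalf²=0.322001
  -D: nom -13.400 → Σnom=-73.600; wc +0.490/-0.360 → slack +1.164/-1.433; half-tol=0.425, Σhalf²=0.502626
  -E: nom -24.640 → Σnom=-98.240; wc +0.080/-0.080 → slack +1.244/-1.513; half-tol=0.080, Σhalf²=0.509026
  +F: nom +45.000 → Σnom=-53.240; wc +0.180/-0.180 → slack +1.424/-1.693; half-tol=0.180, Σhalf²=0.541426
  +G: nom +38.300 → Σnom=-14.940; wc +0.150/-0.401 → slack +1.574/-2.094; half-tol=0.276, Σhalf²=0.617327
  +H: nom +49.000 → Σnom=34.060; wc +0.350/-0.350 → slack +1.924/-2.444; half-tol=0.350, Σhalf²=0.739826
  +I: nom +8.900 → Σnom=42.960; wc +0.040/-0.200 → slack +1.964/-2.644; half-tol=0.120, Σhalf²=0.754226
Nominal = 42.960. Worst-case = [42.960 - 2.644, 42.960 + 1.964] = [40.316, 44.924]. RSS = √0.754226 = 0.868.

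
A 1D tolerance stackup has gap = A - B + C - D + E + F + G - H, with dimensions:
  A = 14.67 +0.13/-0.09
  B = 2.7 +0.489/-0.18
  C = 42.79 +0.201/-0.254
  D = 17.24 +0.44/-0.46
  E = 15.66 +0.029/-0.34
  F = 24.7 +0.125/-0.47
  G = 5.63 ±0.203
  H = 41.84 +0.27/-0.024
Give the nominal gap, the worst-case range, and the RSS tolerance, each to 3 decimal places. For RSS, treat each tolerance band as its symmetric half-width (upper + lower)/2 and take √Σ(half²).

Stack each dimension's contribution:
  +A: nom +14.670 → Σnom=14.670; wc +0.130/-0.090 → slack +0.130/-0.090; half-tol=0.110, Σhalf²=0.012100
  -B: nom -2.700 → Σnom=11.970; wc +0.180/-0.489 → slack +0.310/-0.579; half-tol=0.335, Σhalf²=0.123990
  +C: nom +42.790 → Σnom=54.760; wc +0.201/-0.254 → slack +0.511/-0.833; half-tol=0.228, Σhalf²=0.175747
  -D: nom -17.240 → Σnom=37.520; wc +0.460/-0.440 → slack +0.971/-1.273; half-tol=0.450, Σhalf²=0.378247
  +E: nom +15.660 → Σnom=53.180; wc +0.029/-0.340 → slack +1.000/-1.613; half-tol=0.185, Σhalf²=0.412287
  +F: nom +24.700 → Σnom=77.880; wc +0.125/-0.470 → slack +1.125/-2.083; half-tol=0.297, Σhalf²=0.500793
  +G: nom +5.630 → Σnom=83.510; wc +0.203/-0.203 → slack +1.328/-2.286; half-tol=0.203, Σhalf²=0.542002
  -H: nom -41.840 → Σnom=41.670; wc +0.024/-0.270 → slack +1.352/-2.556; half-tol=0.147, Σhalf²=0.563611
Nominal = 41.670. Worst-case = [41.670 - 2.556, 41.670 + 1.352] = [39.114, 43.022]. RSS = √0.563611 = 0.751.

nominal=41.670 wc=[39.114,43.022] rss=0.751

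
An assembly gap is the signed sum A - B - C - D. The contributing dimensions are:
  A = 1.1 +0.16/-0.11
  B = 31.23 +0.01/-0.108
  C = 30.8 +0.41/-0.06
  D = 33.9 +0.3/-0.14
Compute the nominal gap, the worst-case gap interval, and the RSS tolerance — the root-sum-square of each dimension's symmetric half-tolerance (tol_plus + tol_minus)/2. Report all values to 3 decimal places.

nominal=-94.830 wc=[-95.660,-94.362] rss=0.354

Stack each dimension's contribution:
  +A: nom +1.100 → Σnom=1.100; wc +0.160/-0.110 → slack +0.160/-0.110; half-tol=0.135, Σhalf²=0.018225
  -B: nom -31.230 → Σnom=-30.130; wc +0.108/-0.010 → slack +0.268/-0.120; half-tol=0.059, Σhalf²=0.021706
  -C: nom -30.800 → Σnom=-60.930; wc +0.060/-0.410 → slack +0.328/-0.530; half-tol=0.235, Σhalf²=0.076931
  -D: nom -33.900 → Σnom=-94.830; wc +0.140/-0.300 → slack +0.468/-0.830; half-tol=0.220, Σhalf²=0.125331
Nominal = -94.830. Worst-case = [-94.830 - 0.830, -94.830 + 0.468] = [-95.660, -94.362]. RSS = √0.125331 = 0.354.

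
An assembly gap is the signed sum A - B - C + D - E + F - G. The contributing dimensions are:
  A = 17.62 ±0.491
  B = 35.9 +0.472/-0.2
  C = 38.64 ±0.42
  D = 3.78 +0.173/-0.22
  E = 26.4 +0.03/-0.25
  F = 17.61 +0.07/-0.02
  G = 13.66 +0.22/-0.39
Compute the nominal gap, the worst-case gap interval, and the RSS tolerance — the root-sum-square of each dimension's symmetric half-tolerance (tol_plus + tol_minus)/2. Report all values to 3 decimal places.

Stack each dimension's contribution:
  +A: nom +17.620 → Σnom=17.620; wc +0.491/-0.491 → slack +0.491/-0.491; half-tol=0.491, Σhalf²=0.241081
  -B: nom -35.900 → Σnom=-18.280; wc +0.200/-0.472 → slack +0.691/-0.963; half-tol=0.336, Σhalf²=0.353977
  -C: nom -38.640 → Σnom=-56.920; wc +0.420/-0.420 → slack +1.111/-1.383; half-tol=0.420, Σhalf²=0.530377
  +D: nom +3.780 → Σnom=-53.140; wc +0.173/-0.220 → slack +1.284/-1.603; half-tol=0.197, Σhalf²=0.568989
  -E: nom -26.400 → Σnom=-79.540; wc +0.250/-0.030 → slack +1.534/-1.633; half-tol=0.140, Σhalf²=0.588589
  +F: nom +17.610 → Σnom=-61.930; wc +0.070/-0.020 → slack +1.604/-1.653; half-tol=0.045, Σhalf²=0.590614
  -G: nom -13.660 → Σnom=-75.590; wc +0.390/-0.220 → slack +1.994/-1.873; half-tol=0.305, Σhalf²=0.683639
Nominal = -75.590. Worst-case = [-75.590 - 1.873, -75.590 + 1.994] = [-77.463, -73.596]. RSS = √0.683639 = 0.827.

nominal=-75.590 wc=[-77.463,-73.596] rss=0.827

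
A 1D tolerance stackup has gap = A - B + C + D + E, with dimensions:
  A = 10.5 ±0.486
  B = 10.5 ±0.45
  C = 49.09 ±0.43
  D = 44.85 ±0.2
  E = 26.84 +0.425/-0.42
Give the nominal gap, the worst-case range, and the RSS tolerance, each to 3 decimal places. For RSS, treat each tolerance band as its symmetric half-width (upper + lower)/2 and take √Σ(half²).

nominal=120.780 wc=[118.794,122.771] rss=0.918

Stack each dimension's contribution:
  +A: nom +10.500 → Σnom=10.500; wc +0.486/-0.486 → slack +0.486/-0.486; half-tol=0.486, Σhalf²=0.236196
  -B: nom -10.500 → Σnom=0.000; wc +0.450/-0.450 → slack +0.936/-0.936; half-tol=0.450, Σhalf²=0.438696
  +C: nom +49.090 → Σnom=49.090; wc +0.430/-0.430 → slack +1.366/-1.366; half-tol=0.430, Σhalf²=0.623596
  +D: nom +44.850 → Σnom=93.940; wc +0.200/-0.200 → slack +1.566/-1.566; half-tol=0.200, Σhalf²=0.663596
  +E: nom +26.840 → Σnom=120.780; wc +0.425/-0.420 → slack +1.991/-1.986; half-tol=0.422, Σhalf²=0.842102
Nominal = 120.780. Worst-case = [120.780 - 1.986, 120.780 + 1.991] = [118.794, 122.771]. RSS = √0.842102 = 0.918.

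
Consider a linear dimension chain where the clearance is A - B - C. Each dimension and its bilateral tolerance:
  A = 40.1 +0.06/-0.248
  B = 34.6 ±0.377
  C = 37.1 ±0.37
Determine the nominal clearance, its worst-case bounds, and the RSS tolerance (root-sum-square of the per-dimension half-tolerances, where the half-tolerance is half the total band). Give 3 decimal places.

nominal=-31.600 wc=[-32.595,-30.793] rss=0.550

Stack each dimension's contribution:
  +A: nom +40.100 → Σnom=40.100; wc +0.060/-0.248 → slack +0.060/-0.248; half-tol=0.154, Σhalf²=0.023716
  -B: nom -34.600 → Σnom=5.500; wc +0.377/-0.377 → slack +0.437/-0.625; half-tol=0.377, Σhalf²=0.165845
  -C: nom -37.100 → Σnom=-31.600; wc +0.370/-0.370 → slack +0.807/-0.995; half-tol=0.370, Σhalf²=0.302745
Nominal = -31.600. Worst-case = [-31.600 - 0.995, -31.600 + 0.807] = [-32.595, -30.793]. RSS = √0.302745 = 0.550.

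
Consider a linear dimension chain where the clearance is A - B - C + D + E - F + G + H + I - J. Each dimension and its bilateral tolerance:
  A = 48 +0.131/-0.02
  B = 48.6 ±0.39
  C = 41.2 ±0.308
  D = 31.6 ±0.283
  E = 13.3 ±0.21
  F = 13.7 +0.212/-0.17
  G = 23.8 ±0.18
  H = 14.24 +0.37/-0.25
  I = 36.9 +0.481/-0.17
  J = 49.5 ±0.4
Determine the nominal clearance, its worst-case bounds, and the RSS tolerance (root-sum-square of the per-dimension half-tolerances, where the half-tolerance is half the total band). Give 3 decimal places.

Stack each dimension's contribution:
  +A: nom +48.000 → Σnom=48.000; wc +0.131/-0.020 → slack +0.131/-0.020; half-tol=0.075, Σhalf²=0.005700
  -B: nom -48.600 → Σnom=-0.600; wc +0.390/-0.390 → slack +0.521/-0.410; half-tol=0.390, Σhalf²=0.157800
  -C: nom -41.200 → Σnom=-41.800; wc +0.308/-0.308 → slack +0.829/-0.718; half-tol=0.308, Σhalf²=0.252664
  +D: nom +31.600 → Σnom=-10.200; wc +0.283/-0.283 → slack +1.112/-1.001; half-tol=0.283, Σhalf²=0.332753
  +E: nom +13.300 → Σnom=3.100; wc +0.210/-0.210 → slack +1.322/-1.211; half-tol=0.210, Σhalf²=0.376853
  -F: nom -13.700 → Σnom=-10.600; wc +0.170/-0.212 → slack +1.492/-1.423; half-tol=0.191, Σhalf²=0.413334
  +G: nom +23.800 → Σnom=13.200; wc +0.180/-0.180 → slack +1.672/-1.603; half-tol=0.180, Σhalf²=0.445734
  +H: nom +14.240 → Σnom=27.440; wc +0.370/-0.250 → slack +2.042/-1.853; half-tol=0.310, Σhalf²=0.541834
  +I: nom +36.900 → Σnom=64.340; wc +0.481/-0.170 → slack +2.523/-2.023; half-tol=0.326, Σhalf²=0.647784
  -J: nom -49.500 → Σnom=14.840; wc +0.400/-0.400 → slack +2.923/-2.423; half-tol=0.400, Σhalf²=0.807785
Nominal = 14.840. Worst-case = [14.840 - 2.423, 14.840 + 2.923] = [12.417, 17.763]. RSS = √0.807785 = 0.899.

nominal=14.840 wc=[12.417,17.763] rss=0.899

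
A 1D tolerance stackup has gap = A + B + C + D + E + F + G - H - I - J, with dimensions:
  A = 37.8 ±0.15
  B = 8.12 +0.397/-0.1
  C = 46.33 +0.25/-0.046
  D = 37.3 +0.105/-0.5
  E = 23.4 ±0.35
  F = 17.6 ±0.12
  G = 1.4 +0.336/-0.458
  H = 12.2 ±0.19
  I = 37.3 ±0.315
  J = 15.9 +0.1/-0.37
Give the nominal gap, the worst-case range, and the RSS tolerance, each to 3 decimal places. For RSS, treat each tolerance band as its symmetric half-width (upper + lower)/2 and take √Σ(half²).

Stack each dimension's contribution:
  +A: nom +37.800 → Σnom=37.800; wc +0.150/-0.150 → slack +0.150/-0.150; half-tol=0.150, Σhalf²=0.022500
  +B: nom +8.120 → Σnom=45.920; wc +0.397/-0.100 → slack +0.547/-0.250; half-tol=0.248, Σhalf²=0.084252
  +C: nom +46.330 → Σnom=92.250; wc +0.250/-0.046 → slack +0.797/-0.296; half-tol=0.148, Σhalf²=0.106156
  +D: nom +37.300 → Σnom=129.550; wc +0.105/-0.500 → slack +0.902/-0.796; half-tol=0.302, Σhalf²=0.197662
  +E: nom +23.400 → Σnom=152.950; wc +0.350/-0.350 → slack +1.252/-1.146; half-tol=0.350, Σhalf²=0.320162
  +F: nom +17.600 → Σnom=170.550; wc +0.120/-0.120 → slack +1.372/-1.266; half-tol=0.120, Σhalf²=0.334562
  +G: nom +1.400 → Σnom=171.950; wc +0.336/-0.458 → slack +1.708/-1.724; half-tol=0.397, Σhalf²=0.492171
  -H: nom -12.200 → Σnom=159.750; wc +0.190/-0.190 → slack +1.898/-1.914; half-tol=0.190, Σhalf²=0.528272
  -I: nom -37.300 → Σnom=122.450; wc +0.315/-0.315 → slack +2.213/-2.229; half-tol=0.315, Σhalf²=0.627497
  -J: nom -15.900 → Σnom=106.550; wc +0.370/-0.100 → slack +2.583/-2.329; half-tol=0.235, Σhalf²=0.682721
Nominal = 106.550. Worst-case = [106.550 - 2.329, 106.550 + 2.583] = [104.221, 109.133]. RSS = √0.682721 = 0.826.

nominal=106.550 wc=[104.221,109.133] rss=0.826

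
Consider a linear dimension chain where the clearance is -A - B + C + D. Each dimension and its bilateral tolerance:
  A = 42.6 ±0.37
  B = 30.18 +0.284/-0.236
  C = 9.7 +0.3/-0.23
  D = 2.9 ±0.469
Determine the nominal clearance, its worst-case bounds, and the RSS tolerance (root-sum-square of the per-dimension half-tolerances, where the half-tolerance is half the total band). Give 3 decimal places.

Stack each dimension's contribution:
  -A: nom -42.600 → Σnom=-42.600; wc +0.370/-0.370 → slack +0.370/-0.370; half-tol=0.370, Σhalf²=0.136900
  -B: nom -30.180 → Σnom=-72.780; wc +0.236/-0.284 → slack +0.606/-0.654; half-tol=0.260, Σhalf²=0.204500
  +C: nom +9.700 → Σnom=-63.080; wc +0.300/-0.230 → slack +0.906/-0.884; half-tol=0.265, Σhalf²=0.274725
  +D: nom +2.900 → Σnom=-60.180; wc +0.469/-0.469 → slack +1.375/-1.353; half-tol=0.469, Σhalf²=0.494686
Nominal = -60.180. Worst-case = [-60.180 - 1.353, -60.180 + 1.375] = [-61.533, -58.805]. RSS = √0.494686 = 0.703.

nominal=-60.180 wc=[-61.533,-58.805] rss=0.703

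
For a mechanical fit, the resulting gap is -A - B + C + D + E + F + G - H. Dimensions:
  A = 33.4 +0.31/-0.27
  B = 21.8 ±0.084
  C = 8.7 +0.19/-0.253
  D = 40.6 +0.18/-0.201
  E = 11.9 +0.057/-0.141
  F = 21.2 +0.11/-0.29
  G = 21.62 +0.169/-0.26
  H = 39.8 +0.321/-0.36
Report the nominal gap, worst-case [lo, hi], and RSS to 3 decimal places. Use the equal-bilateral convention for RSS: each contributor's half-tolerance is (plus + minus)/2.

Stack each dimension's contribution:
  -A: nom -33.400 → Σnom=-33.400; wc +0.270/-0.310 → slack +0.270/-0.310; half-tol=0.290, Σhalf²=0.084100
  -B: nom -21.800 → Σnom=-55.200; wc +0.084/-0.084 → slack +0.354/-0.394; half-tol=0.084, Σhalf²=0.091156
  +C: nom +8.700 → Σnom=-46.500; wc +0.190/-0.253 → slack +0.544/-0.647; half-tol=0.222, Σhalf²=0.140218
  +D: nom +40.600 → Σnom=-5.900; wc +0.180/-0.201 → slack +0.724/-0.848; half-tol=0.191, Σhalf²=0.176509
  +E: nom +11.900 → Σnom=6.000; wc +0.057/-0.141 → slack +0.781/-0.989; half-tol=0.099, Σhalf²=0.186310
  +F: nom +21.200 → Σnom=27.200; wc +0.110/-0.290 → slack +0.891/-1.279; half-tol=0.200, Σhalf²=0.226310
  +G: nom +21.620 → Σnom=48.820; wc +0.169/-0.260 → slack +1.060/-1.539; half-tol=0.215, Σhalf²=0.272320
  -H: nom -39.800 → Σnom=9.020; wc +0.360/-0.321 → slack +1.420/-1.860; half-tol=0.341, Σhalf²=0.388260
Nominal = 9.020. Worst-case = [9.020 - 1.860, 9.020 + 1.420] = [7.160, 10.440]. RSS = √0.388260 = 0.623.

nominal=9.020 wc=[7.160,10.440] rss=0.623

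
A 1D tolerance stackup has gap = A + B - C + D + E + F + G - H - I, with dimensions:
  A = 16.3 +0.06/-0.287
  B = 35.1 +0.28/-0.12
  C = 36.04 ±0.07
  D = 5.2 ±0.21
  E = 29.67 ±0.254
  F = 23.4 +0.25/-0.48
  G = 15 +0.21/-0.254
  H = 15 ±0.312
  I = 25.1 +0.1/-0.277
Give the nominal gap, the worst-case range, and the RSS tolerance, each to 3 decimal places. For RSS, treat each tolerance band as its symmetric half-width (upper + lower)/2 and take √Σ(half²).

Stack each dimension's contribution:
  +A: nom +16.300 → Σnom=16.300; wc +0.060/-0.287 → slack +0.060/-0.287; half-tol=0.173, Σhalf²=0.030102
  +B: nom +35.100 → Σnom=51.400; wc +0.280/-0.120 → slack +0.340/-0.407; half-tol=0.200, Σhalf²=0.070102
  -C: nom -36.040 → Σnom=15.360; wc +0.070/-0.070 → slack +0.410/-0.477; half-tol=0.070, Σhalf²=0.075002
  +D: nom +5.200 → Σnom=20.560; wc +0.210/-0.210 → slack +0.620/-0.687; half-tol=0.210, Σhalf²=0.119102
  +E: nom +29.670 → Σnom=50.230; wc +0.254/-0.254 → slack +0.874/-0.941; half-tol=0.254, Σhalf²=0.183618
  +F: nom +23.400 → Σnom=73.630; wc +0.250/-0.480 → slack +1.124/-1.421; half-tol=0.365, Σhalf²=0.316843
  +G: nom +15.000 → Σnom=88.630; wc +0.210/-0.254 → slack +1.334/-1.675; half-tol=0.232, Σhalf²=0.370667
  -H: nom -15.000 → Σnom=73.630; wc +0.312/-0.312 → slack +1.646/-1.987; half-tol=0.312, Σhalf²=0.468011
  -I: nom -25.100 → Σnom=48.530; wc +0.277/-0.100 → slack +1.923/-2.087; half-tol=0.189, Σhalf²=0.503543
Nominal = 48.530. Worst-case = [48.530 - 2.087, 48.530 + 1.923] = [46.443, 50.453]. RSS = √0.503543 = 0.710.

nominal=48.530 wc=[46.443,50.453] rss=0.710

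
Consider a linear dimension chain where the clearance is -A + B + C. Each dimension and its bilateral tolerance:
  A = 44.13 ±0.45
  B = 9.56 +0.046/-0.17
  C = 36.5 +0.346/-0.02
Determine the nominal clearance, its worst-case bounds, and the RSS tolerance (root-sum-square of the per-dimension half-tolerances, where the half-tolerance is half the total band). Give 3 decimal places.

nominal=1.930 wc=[1.290,2.772] rss=0.498

Stack each dimension's contribution:
  -A: nom -44.130 → Σnom=-44.130; wc +0.450/-0.450 → slack +0.450/-0.450; half-tol=0.450, Σhalf²=0.202500
  +B: nom +9.560 → Σnom=-34.570; wc +0.046/-0.170 → slack +0.496/-0.620; half-tol=0.108, Σhalf²=0.214164
  +C: nom +36.500 → Σnom=1.930; wc +0.346/-0.020 → slack +0.842/-0.640; half-tol=0.183, Σhalf²=0.247653
Nominal = 1.930. Worst-case = [1.930 - 0.640, 1.930 + 0.842] = [1.290, 2.772]. RSS = √0.247653 = 0.498.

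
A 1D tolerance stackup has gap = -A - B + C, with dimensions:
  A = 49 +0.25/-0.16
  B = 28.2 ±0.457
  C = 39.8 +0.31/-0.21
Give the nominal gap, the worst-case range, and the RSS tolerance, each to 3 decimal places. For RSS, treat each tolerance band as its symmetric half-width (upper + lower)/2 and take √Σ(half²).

nominal=-37.400 wc=[-38.317,-36.473] rss=0.564

Stack each dimension's contribution:
  -A: nom -49.000 → Σnom=-49.000; wc +0.160/-0.250 → slack +0.160/-0.250; half-tol=0.205, Σhalf²=0.042025
  -B: nom -28.200 → Σnom=-77.200; wc +0.457/-0.457 → slack +0.617/-0.707; half-tol=0.457, Σhalf²=0.250874
  +C: nom +39.800 → Σnom=-37.400; wc +0.310/-0.210 → slack +0.927/-0.917; half-tol=0.260, Σhalf²=0.318474
Nominal = -37.400. Worst-case = [-37.400 - 0.917, -37.400 + 0.927] = [-38.317, -36.473]. RSS = √0.318474 = 0.564.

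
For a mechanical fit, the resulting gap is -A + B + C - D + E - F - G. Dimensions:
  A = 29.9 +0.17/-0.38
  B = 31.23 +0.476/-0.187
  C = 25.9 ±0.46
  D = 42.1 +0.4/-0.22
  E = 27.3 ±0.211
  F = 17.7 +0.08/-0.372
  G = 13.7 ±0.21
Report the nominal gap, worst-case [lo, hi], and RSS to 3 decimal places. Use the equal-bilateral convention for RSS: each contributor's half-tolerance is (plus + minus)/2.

Stack each dimension's contribution:
  -A: nom -29.900 → Σnom=-29.900; wc +0.380/-0.170 → slack +0.380/-0.170; half-tol=0.275, Σhalf²=0.075625
  +B: nom +31.230 → Σnom=1.330; wc +0.476/-0.187 → slack +0.856/-0.357; half-tol=0.332, Σhalf²=0.185517
  +C: nom +25.900 → Σnom=27.230; wc +0.460/-0.460 → slack +1.316/-0.817; half-tol=0.460, Σhalf²=0.397117
  -D: nom -42.100 → Σnom=-14.870; wc +0.220/-0.400 → slack +1.536/-1.217; half-tol=0.310, Σhalf²=0.493217
  +E: nom +27.300 → Σnom=12.430; wc +0.211/-0.211 → slack +1.747/-1.428; half-tol=0.211, Σhalf²=0.537738
  -F: nom -17.700 → Σnom=-5.270; wc +0.372/-0.080 → slack +2.119/-1.508; half-tol=0.226, Σhalf²=0.588814
  -G: nom -13.700 → Σnom=-18.970; wc +0.210/-0.210 → slack +2.329/-1.718; half-tol=0.210, Σhalf²=0.632914
Nominal = -18.970. Worst-case = [-18.970 - 1.718, -18.970 + 2.329] = [-20.688, -16.641]. RSS = √0.632914 = 0.796.

nominal=-18.970 wc=[-20.688,-16.641] rss=0.796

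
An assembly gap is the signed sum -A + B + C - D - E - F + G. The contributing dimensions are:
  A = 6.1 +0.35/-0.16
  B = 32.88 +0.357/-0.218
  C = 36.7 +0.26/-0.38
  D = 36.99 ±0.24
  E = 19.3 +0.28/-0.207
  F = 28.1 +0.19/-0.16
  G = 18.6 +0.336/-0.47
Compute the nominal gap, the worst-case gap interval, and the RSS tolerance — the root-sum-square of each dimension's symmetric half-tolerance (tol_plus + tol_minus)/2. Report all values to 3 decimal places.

Stack each dimension's contribution:
  -A: nom -6.100 → Σnom=-6.100; wc +0.160/-0.350 → slack +0.160/-0.350; half-tol=0.255, Σhalf²=0.065025
  +B: nom +32.880 → Σnom=26.780; wc +0.357/-0.218 → slack +0.517/-0.568; half-tol=0.287, Σhalf²=0.147681
  +C: nom +36.700 → Σnom=63.480; wc +0.260/-0.380 → slack +0.777/-0.948; half-tol=0.320, Σhalf²=0.250081
  -D: nom -36.990 → Σnom=26.490; wc +0.240/-0.240 → slack +1.017/-1.188; half-tol=0.240, Σhalf²=0.307681
  -E: nom -19.300 → Σnom=7.190; wc +0.207/-0.280 → slack +1.224/-1.468; half-tol=0.243, Σhalf²=0.366973
  -F: nom -28.100 → Σnom=-20.910; wc +0.160/-0.190 → slack +1.384/-1.658; half-tol=0.175, Σhalf²=0.397598
  +G: nom +18.600 → Σnom=-2.310; wc +0.336/-0.470 → slack +1.720/-2.128; half-tol=0.403, Σhalf²=0.560007
Nominal = -2.310. Worst-case = [-2.310 - 2.128, -2.310 + 1.720] = [-4.438, -0.590]. RSS = √0.560007 = 0.748.

nominal=-2.310 wc=[-4.438,-0.590] rss=0.748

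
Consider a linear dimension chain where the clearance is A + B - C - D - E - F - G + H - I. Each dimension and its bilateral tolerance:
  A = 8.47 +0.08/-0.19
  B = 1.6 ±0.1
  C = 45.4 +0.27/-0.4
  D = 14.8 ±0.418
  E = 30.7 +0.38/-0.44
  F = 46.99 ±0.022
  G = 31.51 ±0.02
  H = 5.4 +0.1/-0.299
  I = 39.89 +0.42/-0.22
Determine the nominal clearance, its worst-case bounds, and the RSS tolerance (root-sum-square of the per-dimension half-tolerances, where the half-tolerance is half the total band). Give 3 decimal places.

nominal=-193.820 wc=[-195.939,-192.020] rss=0.791

Stack each dimension's contribution:
  +A: nom +8.470 → Σnom=8.470; wc +0.080/-0.190 → slack +0.080/-0.190; half-tol=0.135, Σhalf²=0.018225
  +B: nom +1.600 → Σnom=10.070; wc +0.100/-0.100 → slack +0.180/-0.290; half-tol=0.100, Σhalf²=0.028225
  -C: nom -45.400 → Σnom=-35.330; wc +0.400/-0.270 → slack +0.580/-0.560; half-tol=0.335, Σhalf²=0.140450
  -D: nom -14.800 → Σnom=-50.130; wc +0.418/-0.418 → slack +0.998/-0.978; half-tol=0.418, Σhalf²=0.315174
  -E: nom -30.700 → Σnom=-80.830; wc +0.440/-0.380 → slack +1.438/-1.358; half-tol=0.410, Σhalf²=0.483274
  -F: nom -46.990 → Σnom=-127.820; wc +0.022/-0.022 → slack +1.460/-1.380; half-tol=0.022, Σhalf²=0.483758
  -G: nom -31.510 → Σnom=-159.330; wc +0.020/-0.020 → slack +1.480/-1.400; half-tol=0.020, Σhalf²=0.484158
  +H: nom +5.400 → Σnom=-153.930; wc +0.100/-0.299 → slack +1.580/-1.699; half-tol=0.200, Σhalf²=0.523958
  -I: nom -39.890 → Σnom=-193.820; wc +0.220/-0.420 → slack +1.800/-2.119; half-tol=0.320, Σhalf²=0.626358
Nominal = -193.820. Worst-case = [-193.820 - 2.119, -193.820 + 1.800] = [-195.939, -192.020]. RSS = √0.626358 = 0.791.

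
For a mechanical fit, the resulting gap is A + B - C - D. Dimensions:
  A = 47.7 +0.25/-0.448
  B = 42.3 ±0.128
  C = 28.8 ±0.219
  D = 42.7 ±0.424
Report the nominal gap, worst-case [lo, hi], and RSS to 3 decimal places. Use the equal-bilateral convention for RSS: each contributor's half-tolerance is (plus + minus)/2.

nominal=18.500 wc=[17.281,19.521] rss=0.605

Stack each dimension's contribution:
  +A: nom +47.700 → Σnom=47.700; wc +0.250/-0.448 → slack +0.250/-0.448; half-tol=0.349, Σhalf²=0.121801
  +B: nom +42.300 → Σnom=90.000; wc +0.128/-0.128 → slack +0.378/-0.576; half-tol=0.128, Σhalf²=0.138185
  -C: nom -28.800 → Σnom=61.200; wc +0.219/-0.219 → slack +0.597/-0.795; half-tol=0.219, Σhalf²=0.186146
  -D: nom -42.700 → Σnom=18.500; wc +0.424/-0.424 → slack +1.021/-1.219; half-tol=0.424, Σhalf²=0.365922
Nominal = 18.500. Worst-case = [18.500 - 1.219, 18.500 + 1.021] = [17.281, 19.521]. RSS = √0.365922 = 0.605.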